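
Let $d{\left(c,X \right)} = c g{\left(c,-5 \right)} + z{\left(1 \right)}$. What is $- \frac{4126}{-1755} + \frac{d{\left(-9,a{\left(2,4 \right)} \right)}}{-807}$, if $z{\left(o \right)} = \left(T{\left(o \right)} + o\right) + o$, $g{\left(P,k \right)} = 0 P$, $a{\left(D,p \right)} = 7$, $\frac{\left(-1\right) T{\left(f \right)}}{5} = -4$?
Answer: $\frac{1097024}{472095} \approx 2.3237$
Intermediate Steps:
$T{\left(f \right)} = 20$ ($T{\left(f \right)} = \left(-5\right) \left(-4\right) = 20$)
$g{\left(P,k \right)} = 0$
$z{\left(o \right)} = 20 + 2 o$ ($z{\left(o \right)} = \left(20 + o\right) + o = 20 + 2 o$)
$d{\left(c,X \right)} = 22$ ($d{\left(c,X \right)} = c 0 + \left(20 + 2 \cdot 1\right) = 0 + \left(20 + 2\right) = 0 + 22 = 22$)
$- \frac{4126}{-1755} + \frac{d{\left(-9,a{\left(2,4 \right)} \right)}}{-807} = - \frac{4126}{-1755} + \frac{22}{-807} = \left(-4126\right) \left(- \frac{1}{1755}\right) + 22 \left(- \frac{1}{807}\right) = \frac{4126}{1755} - \frac{22}{807} = \frac{1097024}{472095}$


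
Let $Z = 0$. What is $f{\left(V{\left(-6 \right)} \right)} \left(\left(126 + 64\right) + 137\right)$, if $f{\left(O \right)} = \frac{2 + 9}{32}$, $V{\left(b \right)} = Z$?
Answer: $\frac{3597}{32} \approx 112.41$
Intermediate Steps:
$V{\left(b \right)} = 0$
$f{\left(O \right)} = \frac{11}{32}$ ($f{\left(O \right)} = 11 \cdot \frac{1}{32} = \frac{11}{32}$)
$f{\left(V{\left(-6 \right)} \right)} \left(\left(126 + 64\right) + 137\right) = \frac{11 \left(\left(126 + 64\right) + 137\right)}{32} = \frac{11 \left(190 + 137\right)}{32} = \frac{11}{32} \cdot 327 = \frac{3597}{32}$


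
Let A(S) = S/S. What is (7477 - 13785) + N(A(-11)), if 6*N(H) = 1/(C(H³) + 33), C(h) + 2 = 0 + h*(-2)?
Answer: -1097591/174 ≈ -6308.0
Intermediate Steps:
C(h) = -2 - 2*h (C(h) = -2 + (0 + h*(-2)) = -2 + (0 - 2*h) = -2 - 2*h)
A(S) = 1
N(H) = 1/(6*(31 - 2*H³)) (N(H) = 1/(6*((-2 - 2*H³) + 33)) = 1/(6*(31 - 2*H³)))
(7477 - 13785) + N(A(-11)) = (7477 - 13785) - 1/(-186 + 12*1³) = -6308 - 1/(-186 + 12*1) = -6308 - 1/(-186 + 12) = -6308 - 1/(-174) = -6308 - 1*(-1/174) = -6308 + 1/174 = -1097591/174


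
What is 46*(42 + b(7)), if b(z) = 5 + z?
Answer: 2484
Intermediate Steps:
46*(42 + b(7)) = 46*(42 + (5 + 7)) = 46*(42 + 12) = 46*54 = 2484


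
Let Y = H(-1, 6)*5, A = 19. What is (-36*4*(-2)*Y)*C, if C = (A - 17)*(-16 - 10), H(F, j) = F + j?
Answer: -374400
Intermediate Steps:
Y = 25 (Y = (-1 + 6)*5 = 5*5 = 25)
C = -52 (C = (19 - 17)*(-16 - 10) = 2*(-26) = -52)
(-36*4*(-2)*Y)*C = -36*4*(-2)*25*(-52) = -(-288)*25*(-52) = -36*(-200)*(-52) = 7200*(-52) = -374400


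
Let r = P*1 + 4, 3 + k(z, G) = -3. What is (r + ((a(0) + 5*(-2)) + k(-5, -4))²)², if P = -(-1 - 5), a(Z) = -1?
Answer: 89401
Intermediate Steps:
k(z, G) = -6 (k(z, G) = -3 - 3 = -6)
P = 6 (P = -1*(-6) = 6)
r = 10 (r = 6*1 + 4 = 6 + 4 = 10)
(r + ((a(0) + 5*(-2)) + k(-5, -4))²)² = (10 + ((-1 + 5*(-2)) - 6)²)² = (10 + ((-1 - 10) - 6)²)² = (10 + (-11 - 6)²)² = (10 + (-17)²)² = (10 + 289)² = 299² = 89401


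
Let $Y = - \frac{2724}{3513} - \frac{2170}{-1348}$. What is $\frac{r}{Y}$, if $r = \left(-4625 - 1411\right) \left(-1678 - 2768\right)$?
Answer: $\frac{21180464542224}{658543} \approx 3.2163 \cdot 10^{7}$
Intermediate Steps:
$Y = \frac{658543}{789254}$ ($Y = \left(-2724\right) \frac{1}{3513} - - \frac{1085}{674} = - \frac{908}{1171} + \frac{1085}{674} = \frac{658543}{789254} \approx 0.83439$)
$r = 26836056$ ($r = \left(-6036\right) \left(-4446\right) = 26836056$)
$\frac{r}{Y} = \frac{26836056}{\frac{658543}{789254}} = 26836056 \cdot \frac{789254}{658543} = \frac{21180464542224}{658543}$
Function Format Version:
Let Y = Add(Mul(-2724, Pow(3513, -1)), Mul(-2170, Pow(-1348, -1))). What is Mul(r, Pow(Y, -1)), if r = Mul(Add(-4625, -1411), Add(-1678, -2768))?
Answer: Rational(21180464542224, 658543) ≈ 3.2163e+7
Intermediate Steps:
Y = Rational(658543, 789254) (Y = Add(Mul(-2724, Rational(1, 3513)), Mul(-2170, Rational(-1, 1348))) = Add(Rational(-908, 1171), Rational(1085, 674)) = Rational(658543, 789254) ≈ 0.83439)
r = 26836056 (r = Mul(-6036, -4446) = 26836056)
Mul(r, Pow(Y, -1)) = Mul(26836056, Pow(Rational(658543, 789254), -1)) = Mul(26836056, Rational(789254, 658543)) = Rational(21180464542224, 658543)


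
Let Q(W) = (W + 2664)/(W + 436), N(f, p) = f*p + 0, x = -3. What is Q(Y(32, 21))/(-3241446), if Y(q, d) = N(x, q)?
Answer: -107/45920485 ≈ -2.3301e-6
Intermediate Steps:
N(f, p) = f*p
Y(q, d) = -3*q
Q(W) = (2664 + W)/(436 + W)
Q(Y(32, 21))/(-3241446) = ((2664 - 3*32)/(436 - 3*32))/(-3241446) = ((2664 - 96)/(436 - 96))*(-1/3241446) = (2568/340)*(-1/3241446) = ((1/340)*2568)*(-1/3241446) = (642/85)*(-1/3241446) = -107/45920485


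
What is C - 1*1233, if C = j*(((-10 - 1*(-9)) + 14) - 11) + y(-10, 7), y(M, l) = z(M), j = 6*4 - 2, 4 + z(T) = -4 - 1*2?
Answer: -1199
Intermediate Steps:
z(T) = -10 (z(T) = -4 + (-4 - 1*2) = -4 + (-4 - 2) = -4 - 6 = -10)
j = 22 (j = 24 - 2 = 22)
y(M, l) = -10
C = 34 (C = 22*(((-10 - 1*(-9)) + 14) - 11) - 10 = 22*(((-10 + 9) + 14) - 11) - 10 = 22*((-1 + 14) - 11) - 10 = 22*(13 - 11) - 10 = 22*2 - 10 = 44 - 10 = 34)
C - 1*1233 = 34 - 1*1233 = 34 - 1233 = -1199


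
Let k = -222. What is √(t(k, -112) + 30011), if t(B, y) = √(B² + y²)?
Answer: √(30011 + 2*√15457) ≈ 173.95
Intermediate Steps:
√(t(k, -112) + 30011) = √(√((-222)² + (-112)²) + 30011) = √(√(49284 + 12544) + 30011) = √(√61828 + 30011) = √(2*√15457 + 30011) = √(30011 + 2*√15457)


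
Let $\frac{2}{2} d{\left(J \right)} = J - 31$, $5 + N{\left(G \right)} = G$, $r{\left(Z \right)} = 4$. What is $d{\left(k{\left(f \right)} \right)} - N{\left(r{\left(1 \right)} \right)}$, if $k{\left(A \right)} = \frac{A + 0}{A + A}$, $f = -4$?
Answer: $- \frac{59}{2} \approx -29.5$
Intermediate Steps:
$k{\left(A \right)} = \frac{1}{2}$ ($k{\left(A \right)} = \frac{A}{2 A} = A \frac{1}{2 A} = \frac{1}{2}$)
$N{\left(G \right)} = -5 + G$
$d{\left(J \right)} = -31 + J$ ($d{\left(J \right)} = J - 31 = -31 + J$)
$d{\left(k{\left(f \right)} \right)} - N{\left(r{\left(1 \right)} \right)} = \left(-31 + \frac{1}{2}\right) - \left(-5 + 4\right) = - \frac{61}{2} - -1 = - \frac{61}{2} + 1 = - \frac{59}{2}$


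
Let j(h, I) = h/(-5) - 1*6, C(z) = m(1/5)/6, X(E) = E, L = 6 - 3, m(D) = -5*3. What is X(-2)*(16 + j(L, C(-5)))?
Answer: -94/5 ≈ -18.800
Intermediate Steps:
m(D) = -15
L = 3
C(z) = -5/2 (C(z) = -15/6 = -15*⅙ = -5/2)
j(h, I) = -6 - h/5 (j(h, I) = h*(-⅕) - 6 = -h/5 - 6 = -6 - h/5)
X(-2)*(16 + j(L, C(-5))) = -2*(16 + (-6 - ⅕*3)) = -2*(16 + (-6 - ⅗)) = -2*(16 - 33/5) = -2*47/5 = -94/5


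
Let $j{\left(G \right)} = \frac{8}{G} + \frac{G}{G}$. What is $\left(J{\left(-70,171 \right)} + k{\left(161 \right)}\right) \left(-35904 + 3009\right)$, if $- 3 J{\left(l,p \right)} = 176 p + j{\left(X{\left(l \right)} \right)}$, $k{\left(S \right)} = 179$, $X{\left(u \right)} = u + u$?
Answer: $\frac{2268873414}{7} \approx 3.2412 \cdot 10^{8}$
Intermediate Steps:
$X{\left(u \right)} = 2 u$
$j{\left(G \right)} = 1 + \frac{8}{G}$ ($j{\left(G \right)} = \frac{8}{G} + 1 = 1 + \frac{8}{G}$)
$J{\left(l,p \right)} = - \frac{176 p}{3} - \frac{8 + 2 l}{6 l}$ ($J{\left(l,p \right)} = - \frac{176 p + \frac{8 + 2 l}{2 l}}{3} = - \frac{176 p}{3} - \frac{8 + 2 l}{6 l}$)
$\left(J{\left(-70,171 \right)} + k{\left(161 \right)}\right) \left(-35904 + 3009\right) = \left(\frac{-4 - -70 - \left(-12320\right) 171}{3 \left(-70\right)} + 179\right) \left(-35904 + 3009\right) = \left(\frac{1}{3} \left(- \frac{1}{70}\right) \left(-4 + 70 + 2106720\right) + 179\right) \left(-32895\right) = \left(\frac{1}{3} \left(- \frac{1}{70}\right) 2106786 + 179\right) \left(-32895\right) = \left(- \frac{351131}{35} + 179\right) \left(-32895\right) = \left(- \frac{344866}{35}\right) \left(-32895\right) = \frac{2268873414}{7}$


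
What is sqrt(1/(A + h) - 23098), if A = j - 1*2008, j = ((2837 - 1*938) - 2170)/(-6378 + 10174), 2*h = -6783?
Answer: 5*I*sqrt(388155151650057726)/20496773 ≈ 151.98*I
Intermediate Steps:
h = -6783/2 (h = (1/2)*(-6783) = -6783/2 ≈ -3391.5)
j = -271/3796 (j = ((2837 - 938) - 2170)/3796 = (1899 - 2170)*(1/3796) = -271*1/3796 = -271/3796 ≈ -0.071391)
A = -7622639/3796 (A = -271/3796 - 1*2008 = -271/3796 - 2008 = -7622639/3796 ≈ -2008.1)
sqrt(1/(A + h) - 23098) = sqrt(1/(-7622639/3796 - 6783/2) - 23098) = sqrt(1/(-20496773/3796) - 23098) = sqrt(-3796/20496773 - 23098) = sqrt(-473434466550/20496773) = 5*I*sqrt(388155151650057726)/20496773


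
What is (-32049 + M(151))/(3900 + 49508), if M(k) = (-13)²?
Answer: -3985/6676 ≈ -0.59691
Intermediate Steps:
M(k) = 169
(-32049 + M(151))/(3900 + 49508) = (-32049 + 169)/(3900 + 49508) = -31880/53408 = -31880*1/53408 = -3985/6676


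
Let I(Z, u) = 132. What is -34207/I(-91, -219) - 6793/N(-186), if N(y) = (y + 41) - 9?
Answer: -198691/924 ≈ -215.03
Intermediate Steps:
N(y) = 32 + y (N(y) = (41 + y) - 9 = 32 + y)
-34207/I(-91, -219) - 6793/N(-186) = -34207/132 - 6793/(32 - 186) = -34207*1/132 - 6793/(-154) = -34207/132 - 6793*(-1/154) = -34207/132 + 6793/154 = -198691/924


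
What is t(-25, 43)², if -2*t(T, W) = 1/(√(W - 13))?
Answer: 1/120 ≈ 0.0083333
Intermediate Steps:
t(T, W) = -1/(2*√(-13 + W)) (t(T, W) = -1/(2*√(W - 13)) = -1/(2*√(-13 + W)))
t(-25, 43)² = (-1/(2*√(-13 + 43)))² = (-√30/60)² = 1/120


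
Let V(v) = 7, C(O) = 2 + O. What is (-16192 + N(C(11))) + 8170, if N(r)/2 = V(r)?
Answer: -8008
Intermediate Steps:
N(r) = 14 (N(r) = 2*7 = 14)
(-16192 + N(C(11))) + 8170 = (-16192 + 14) + 8170 = -16178 + 8170 = -8008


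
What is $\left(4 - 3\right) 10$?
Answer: $10$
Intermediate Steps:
$\left(4 - 3\right) 10 = 1 \cdot 10 = 10$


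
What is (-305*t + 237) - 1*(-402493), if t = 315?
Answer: 306655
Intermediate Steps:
(-305*t + 237) - 1*(-402493) = (-305*315 + 237) - 1*(-402493) = (-96075 + 237) + 402493 = -95838 + 402493 = 306655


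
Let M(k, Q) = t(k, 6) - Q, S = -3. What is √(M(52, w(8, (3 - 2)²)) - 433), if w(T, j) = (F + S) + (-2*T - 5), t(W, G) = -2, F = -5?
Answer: I*√406 ≈ 20.149*I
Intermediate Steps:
w(T, j) = -13 - 2*T (w(T, j) = (-5 - 3) + (-2*T - 5) = -8 + (-5 - 2*T) = -13 - 2*T)
M(k, Q) = -2 - Q
√(M(52, w(8, (3 - 2)²)) - 433) = √((-2 - (-13 - 2*8)) - 433) = √((-2 - (-13 - 16)) - 433) = √((-2 - 1*(-29)) - 433) = √((-2 + 29) - 433) = √(27 - 433) = √(-406) = I*√406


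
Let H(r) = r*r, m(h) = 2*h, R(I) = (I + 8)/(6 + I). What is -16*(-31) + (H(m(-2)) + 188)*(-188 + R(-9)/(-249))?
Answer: -9426212/249 ≈ -37856.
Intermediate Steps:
R(I) = (8 + I)/(6 + I)
H(r) = r²
-16*(-31) + (H(m(-2)) + 188)*(-188 + R(-9)/(-249)) = -16*(-31) + ((2*(-2))² + 188)*(-188 + ((8 - 9)/(6 - 9))/(-249)) = 496 + ((-4)² + 188)*(-188 + (-1/(-3))*(-1/249)) = 496 + (16 + 188)*(-188 - ⅓*(-1)*(-1/249)) = 496 + 204*(-188 + (⅓)*(-1/249)) = 496 + 204*(-188 - 1/747) = 496 + 204*(-140437/747) = 496 - 9549716/249 = -9426212/249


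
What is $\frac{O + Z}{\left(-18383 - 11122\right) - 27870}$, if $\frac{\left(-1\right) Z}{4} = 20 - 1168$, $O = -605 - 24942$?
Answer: $\frac{1397}{3825} \approx 0.36523$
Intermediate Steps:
$O = -25547$ ($O = -605 - 24942 = -25547$)
$Z = 4592$ ($Z = - 4 \left(20 - 1168\right) = \left(-4\right) \left(-1148\right) = 4592$)
$\frac{O + Z}{\left(-18383 - 11122\right) - 27870} = \frac{-25547 + 4592}{\left(-18383 - 11122\right) - 27870} = - \frac{20955}{\left(-18383 - 11122\right) - 27870} = - \frac{20955}{-29505 - 27870} = - \frac{20955}{-57375} = \left(-20955\right) \left(- \frac{1}{57375}\right) = \frac{1397}{3825}$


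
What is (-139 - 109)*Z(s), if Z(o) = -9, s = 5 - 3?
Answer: 2232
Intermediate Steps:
s = 2
(-139 - 109)*Z(s) = (-139 - 109)*(-9) = -248*(-9) = 2232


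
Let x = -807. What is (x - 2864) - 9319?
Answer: -12990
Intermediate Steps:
(x - 2864) - 9319 = (-807 - 2864) - 9319 = -3671 - 9319 = -12990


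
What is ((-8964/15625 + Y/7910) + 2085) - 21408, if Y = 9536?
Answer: -238812393649/12359375 ≈ -19322.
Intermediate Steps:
((-8964/15625 + Y/7910) + 2085) - 21408 = ((-8964/15625 + 9536/7910) + 2085) - 21408 = ((-8964*1/15625 + 9536*(1/7910)) + 2085) - 21408 = ((-8964/15625 + 4768/3955) + 2085) - 21408 = (7809476/12359375 + 2085) - 21408 = 25777106351/12359375 - 21408 = -238812393649/12359375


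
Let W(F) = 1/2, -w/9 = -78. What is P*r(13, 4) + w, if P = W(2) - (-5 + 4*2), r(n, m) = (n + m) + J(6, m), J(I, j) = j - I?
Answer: 1329/2 ≈ 664.50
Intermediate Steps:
w = 702 (w = -9*(-78) = 702)
W(F) = ½ (W(F) = 1*(½) = ½)
r(n, m) = -6 + n + 2*m (r(n, m) = (n + m) + (m - 1*6) = (m + n) + (m - 6) = (m + n) + (-6 + m) = -6 + n + 2*m)
P = -5/2 (P = ½ - (-5 + 4*2) = ½ - (-5 + 8) = ½ - 1*3 = ½ - 3 = -5/2 ≈ -2.5000)
P*r(13, 4) + w = -5*(-6 + 13 + 2*4)/2 + 702 = -5*(-6 + 13 + 8)/2 + 702 = -5/2*15 + 702 = -75/2 + 702 = 1329/2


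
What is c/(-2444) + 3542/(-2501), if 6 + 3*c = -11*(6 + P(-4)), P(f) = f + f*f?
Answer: -2121645/1528111 ≈ -1.3884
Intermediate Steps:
P(f) = f + f²
c = -68 (c = -2 + (-11*(6 - 4*(1 - 4)))/3 = -2 + (-11*(6 - 4*(-3)))/3 = -2 + (-11*(6 + 12))/3 = -2 + (-11*18)/3 = -2 + (⅓)*(-198) = -2 - 66 = -68)
c/(-2444) + 3542/(-2501) = -68/(-2444) + 3542/(-2501) = -68*(-1/2444) + 3542*(-1/2501) = 17/611 - 3542/2501 = -2121645/1528111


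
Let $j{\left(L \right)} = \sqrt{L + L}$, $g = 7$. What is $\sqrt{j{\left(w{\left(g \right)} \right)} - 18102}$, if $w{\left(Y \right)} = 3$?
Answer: $\sqrt{-18102 + \sqrt{6}} \approx 134.53 i$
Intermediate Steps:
$j{\left(L \right)} = \sqrt{2} \sqrt{L}$ ($j{\left(L \right)} = \sqrt{2 L} = \sqrt{2} \sqrt{L}$)
$\sqrt{j{\left(w{\left(g \right)} \right)} - 18102} = \sqrt{\sqrt{2} \sqrt{3} - 18102} = \sqrt{\sqrt{6} - 18102} = \sqrt{-18102 + \sqrt{6}}$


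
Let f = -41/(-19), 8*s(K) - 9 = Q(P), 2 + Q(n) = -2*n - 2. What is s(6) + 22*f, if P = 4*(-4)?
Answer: 7919/152 ≈ 52.099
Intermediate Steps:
P = -16
Q(n) = -4 - 2*n (Q(n) = -2 + (-2*n - 2) = -2 + (-2 - 2*n) = -4 - 2*n)
s(K) = 37/8 (s(K) = 9/8 + (-4 - 2*(-16))/8 = 9/8 + (-4 + 32)/8 = 9/8 + (1/8)*28 = 9/8 + 7/2 = 37/8)
f = 41/19 (f = -41*(-1/19) = 41/19 ≈ 2.1579)
s(6) + 22*f = 37/8 + 22*(41/19) = 37/8 + 902/19 = 7919/152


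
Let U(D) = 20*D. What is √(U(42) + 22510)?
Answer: 5*√934 ≈ 152.81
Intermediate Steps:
√(U(42) + 22510) = √(20*42 + 22510) = √(840 + 22510) = √23350 = 5*√934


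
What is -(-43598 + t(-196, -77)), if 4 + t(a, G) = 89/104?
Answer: 4534519/104 ≈ 43601.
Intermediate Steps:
t(a, G) = -327/104 (t(a, G) = -4 + 89/104 = -327/104)
-(-43598 + t(-196, -77)) = -(-43598 - 327/104) = -1*(-4534519/104) = 4534519/104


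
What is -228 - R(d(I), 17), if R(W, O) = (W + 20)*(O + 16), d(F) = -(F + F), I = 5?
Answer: -558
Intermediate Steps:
d(F) = -2*F
R(W, O) = (16 + O)*(20 + W) (R(W, O) = (20 + W)*(16 + O) = (16 + O)*(20 + W))
-228 - R(d(I), 17) = -228 - (320 + 16*(-2*5) + 20*17 + 17*(-2*5)) = -228 - (320 + 16*(-10) + 340 + 17*(-10)) = -228 - (320 - 160 + 340 - 170) = -228 - 1*330 = -228 - 330 = -558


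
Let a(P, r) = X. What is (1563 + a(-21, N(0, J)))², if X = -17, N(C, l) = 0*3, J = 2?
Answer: 2390116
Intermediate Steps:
N(C, l) = 0
a(P, r) = -17
(1563 + a(-21, N(0, J)))² = (1563 - 17)² = 1546² = 2390116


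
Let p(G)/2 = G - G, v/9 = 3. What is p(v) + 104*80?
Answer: 8320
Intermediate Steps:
v = 27 (v = 9*3 = 27)
p(G) = 0 (p(G) = 2*(G - G) = 2*0 = 0)
p(v) + 104*80 = 0 + 104*80 = 0 + 8320 = 8320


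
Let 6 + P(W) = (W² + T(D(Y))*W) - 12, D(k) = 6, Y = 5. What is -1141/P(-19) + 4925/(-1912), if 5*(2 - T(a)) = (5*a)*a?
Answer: -7052417/1890968 ≈ -3.7295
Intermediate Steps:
T(a) = 2 - a² (T(a) = 2 - 5*a*a/5 = 2 - a²)
P(W) = -18 + W² - 34*W (P(W) = -6 + ((W² + (2 - 1*6²)*W) - 12) = -6 + ((W² + (2 - 1*36)*W) - 12) = -6 + ((W² + (2 - 36)*W) - 12) = -6 + ((W² - 34*W) - 12) = -6 + (-12 + W² - 34*W) = -18 + W² - 34*W)
-1141/P(-19) + 4925/(-1912) = -1141/(-18 + (-19)² - 34*(-19)) + 4925/(-1912) = -1141/(-18 + 361 + 646) + 4925*(-1/1912) = -1141/989 - 4925/1912 = -7052417/1890968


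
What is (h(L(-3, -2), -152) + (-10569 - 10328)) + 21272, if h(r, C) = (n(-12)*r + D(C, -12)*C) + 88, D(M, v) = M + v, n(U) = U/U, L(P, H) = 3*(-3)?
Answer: 25382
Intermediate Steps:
L(P, H) = -9
n(U) = 1
h(r, C) = 88 + r + C*(-12 + C) (h(r, C) = (1*r + (C - 12)*C) + 88 = (r + (-12 + C)*C) + 88 = (r + C*(-12 + C)) + 88 = 88 + r + C*(-12 + C))
(h(L(-3, -2), -152) + (-10569 - 10328)) + 21272 = ((88 - 9 - 152*(-12 - 152)) + (-10569 - 10328)) + 21272 = ((88 - 9 - 152*(-164)) - 20897) + 21272 = ((88 - 9 + 24928) - 20897) + 21272 = (25007 - 20897) + 21272 = 4110 + 21272 = 25382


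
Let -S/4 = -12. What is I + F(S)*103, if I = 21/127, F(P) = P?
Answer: 627909/127 ≈ 4944.2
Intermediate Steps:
S = 48 (S = -4*(-12) = 48)
I = 21/127 (I = 21*(1/127) = 21/127 ≈ 0.16535)
I + F(S)*103 = 21/127 + 48*103 = 21/127 + 4944 = 627909/127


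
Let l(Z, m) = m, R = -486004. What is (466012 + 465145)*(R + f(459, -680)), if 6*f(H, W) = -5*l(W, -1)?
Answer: -2715271503983/6 ≈ -4.5255e+11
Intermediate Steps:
f(H, W) = ⅚ (f(H, W) = (-5*(-1))/6 = (⅙)*5 = ⅚)
(466012 + 465145)*(R + f(459, -680)) = (466012 + 465145)*(-486004 + ⅚) = 931157*(-2916019/6) = -2715271503983/6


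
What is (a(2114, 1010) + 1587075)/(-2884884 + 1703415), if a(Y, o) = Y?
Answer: -1589189/1181469 ≈ -1.3451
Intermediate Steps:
(a(2114, 1010) + 1587075)/(-2884884 + 1703415) = (2114 + 1587075)/(-2884884 + 1703415) = 1589189/(-1181469) = 1589189*(-1/1181469) = -1589189/1181469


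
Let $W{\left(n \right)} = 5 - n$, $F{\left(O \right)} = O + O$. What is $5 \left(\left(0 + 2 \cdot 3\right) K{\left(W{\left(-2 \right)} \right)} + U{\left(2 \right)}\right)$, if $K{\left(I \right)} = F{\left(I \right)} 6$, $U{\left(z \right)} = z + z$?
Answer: $2540$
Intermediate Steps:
$F{\left(O \right)} = 2 O$
$U{\left(z \right)} = 2 z$
$K{\left(I \right)} = 12 I$ ($K{\left(I \right)} = 2 I 6 = 12 I$)
$5 \left(\left(0 + 2 \cdot 3\right) K{\left(W{\left(-2 \right)} \right)} + U{\left(2 \right)}\right) = 5 \left(\left(0 + 2 \cdot 3\right) 12 \left(5 - -2\right) + 2 \cdot 2\right) = 5 \left(\left(0 + 6\right) 12 \left(5 + 2\right) + 4\right) = 5 \left(6 \cdot 12 \cdot 7 + 4\right) = 5 \left(6 \cdot 84 + 4\right) = 5 \left(504 + 4\right) = 5 \cdot 508 = 2540$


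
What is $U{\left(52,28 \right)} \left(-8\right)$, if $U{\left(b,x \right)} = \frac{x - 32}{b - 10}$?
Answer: $\frac{16}{21} \approx 0.7619$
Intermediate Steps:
$U{\left(b,x \right)} = \frac{-32 + x}{-10 + b}$
$U{\left(52,28 \right)} \left(-8\right) = \frac{-32 + 28}{-10 + 52} \left(-8\right) = \frac{1}{42} \left(-4\right) \left(-8\right) = \left(- \frac{2}{21}\right) \left(-8\right) = \frac{16}{21}$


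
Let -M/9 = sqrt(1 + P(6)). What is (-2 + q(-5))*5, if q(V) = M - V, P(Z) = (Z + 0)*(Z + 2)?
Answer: -300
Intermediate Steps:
P(Z) = Z*(2 + Z)
M = -63 (M = -9*sqrt(1 + 6*(2 + 6)) = -9*sqrt(1 + 6*8) = -9*sqrt(1 + 48) = -9*sqrt(49) = -9*7 = -63)
q(V) = -63 - V
(-2 + q(-5))*5 = (-2 + (-63 - 1*(-5)))*5 = (-2 + (-63 + 5))*5 = (-2 - 58)*5 = -60*5 = -300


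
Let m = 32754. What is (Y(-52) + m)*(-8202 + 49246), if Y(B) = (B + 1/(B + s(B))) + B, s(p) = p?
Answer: 34842241339/26 ≈ 1.3401e+9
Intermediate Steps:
Y(B) = 1/(2*B) + 2*B (Y(B) = (B + 1/(B + B)) + B = (B + 1/(2*B)) + B = 1/(2*B) + 2*B)
(Y(-52) + m)*(-8202 + 49246) = (((½)/(-52) + 2*(-52)) + 32754)*(-8202 + 49246) = (((½)*(-1/52) - 104) + 32754)*41044 = ((-1/104 - 104) + 32754)*41044 = (-10817/104 + 32754)*41044 = (3395599/104)*41044 = 34842241339/26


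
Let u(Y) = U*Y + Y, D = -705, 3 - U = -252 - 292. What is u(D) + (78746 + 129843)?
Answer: -177751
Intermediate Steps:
U = 547 (U = 3 - (-252 - 292) = 3 - 1*(-544) = 3 + 544 = 547)
u(Y) = 548*Y (u(Y) = 547*Y + Y = 548*Y)
u(D) + (78746 + 129843) = 548*(-705) + (78746 + 129843) = -386340 + 208589 = -177751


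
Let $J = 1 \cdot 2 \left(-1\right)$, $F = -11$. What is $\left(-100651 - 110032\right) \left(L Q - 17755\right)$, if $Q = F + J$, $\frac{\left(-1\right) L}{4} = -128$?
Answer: $5142982713$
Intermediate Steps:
$J = -2$ ($J = 2 \left(-1\right) = -2$)
$L = 512$ ($L = \left(-4\right) \left(-128\right) = 512$)
$Q = -13$ ($Q = -11 - 2 = -13$)
$\left(-100651 - 110032\right) \left(L Q - 17755\right) = \left(-100651 - 110032\right) \left(512 \left(-13\right) - 17755\right) = - 210683 \left(-6656 - 17755\right) = \left(-210683\right) \left(-24411\right) = 5142982713$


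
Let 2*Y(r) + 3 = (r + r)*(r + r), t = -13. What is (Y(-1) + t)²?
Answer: 625/4 ≈ 156.25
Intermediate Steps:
Y(r) = -3/2 + 2*r² (Y(r) = -3/2 + ((r + r)*(r + r))/2 = -3/2 + ((2*r)*(2*r))/2 = -3/2 + (4*r²)/2 = -3/2 + 2*r²)
(Y(-1) + t)² = ((-3/2 + 2*(-1)²) - 13)² = ((-3/2 + 2*1) - 13)² = ((-3/2 + 2) - 13)² = (½ - 13)² = (-25/2)² = 625/4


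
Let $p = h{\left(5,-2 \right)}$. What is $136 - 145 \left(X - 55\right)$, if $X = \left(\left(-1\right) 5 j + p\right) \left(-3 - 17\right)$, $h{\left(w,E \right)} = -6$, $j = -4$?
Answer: $48711$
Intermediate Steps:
$p = -6$
$X = -280$ ($X = \left(\left(-1\right) 5 \left(-4\right) - 6\right) \left(-3 - 17\right) = \left(\left(-5\right) \left(-4\right) - 6\right) \left(-20\right) = \left(20 - 6\right) \left(-20\right) = 14 \left(-20\right) = -280$)
$136 - 145 \left(X - 55\right) = 136 - 145 \left(-280 - 55\right) = 136 - -48575 = 136 + 48575 = 48711$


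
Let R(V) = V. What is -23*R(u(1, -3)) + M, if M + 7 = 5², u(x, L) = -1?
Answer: 41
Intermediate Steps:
M = 18 (M = -7 + 5² = -7 + 25 = 18)
-23*R(u(1, -3)) + M = -23*(-1) + 18 = 23 + 18 = 41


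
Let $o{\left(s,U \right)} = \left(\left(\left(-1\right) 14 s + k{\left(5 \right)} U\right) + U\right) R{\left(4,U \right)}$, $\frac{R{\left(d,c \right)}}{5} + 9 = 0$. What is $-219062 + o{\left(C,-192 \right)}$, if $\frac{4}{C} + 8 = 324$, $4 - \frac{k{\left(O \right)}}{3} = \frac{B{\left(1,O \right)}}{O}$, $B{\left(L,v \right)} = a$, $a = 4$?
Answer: $- \frac{10070132}{79} \approx -1.2747 \cdot 10^{5}$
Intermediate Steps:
$R{\left(d,c \right)} = -45$ ($R{\left(d,c \right)} = -45 + 5 \cdot 0 = -45 + 0 = -45$)
$B{\left(L,v \right)} = 4$
$k{\left(O \right)} = 12 - \frac{12}{O}$ ($k{\left(O \right)} = 12 - 3 \frac{4}{O} = 12 - \frac{12}{O}$)
$C = \frac{1}{79}$ ($C = \frac{4}{-8 + 324} = \frac{4}{316} = 4 \cdot \frac{1}{316} = \frac{1}{79} \approx 0.012658$)
$o{\left(s,U \right)} = - 477 U + 630 s$ ($o{\left(s,U \right)} = \left(\left(\left(-1\right) 14 s + \left(12 - \frac{12}{5}\right) U\right) + U\right) \left(-45\right) = \left(\left(- 14 s + \left(12 - \frac{12}{5}\right) U\right) + U\right) \left(-45\right) = \left(\left(- 14 s + \frac{48 U}{5}\right) + U\right) \left(-45\right) = \left(- 14 s + \frac{53 U}{5}\right) \left(-45\right) = - 477 U + 630 s$)
$-219062 + o{\left(C,-192 \right)} = -219062 + \left(\left(-477\right) \left(-192\right) + 630 \cdot \frac{1}{79}\right) = -219062 + \left(91584 + \frac{630}{79}\right) = -219062 + \frac{7235766}{79} = - \frac{10070132}{79}$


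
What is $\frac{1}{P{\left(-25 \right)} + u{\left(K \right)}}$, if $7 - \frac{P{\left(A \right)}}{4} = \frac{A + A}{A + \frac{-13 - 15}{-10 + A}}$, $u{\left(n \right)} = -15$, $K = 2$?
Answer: $\frac{121}{573} \approx 0.21117$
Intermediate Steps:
$P{\left(A \right)} = 28 - \frac{8 A}{A - \frac{28}{-10 + A}}$ ($P{\left(A \right)} = 28 - 4 \frac{A + A}{A + \frac{-13 - 15}{-10 + A}} = 28 - 4 \frac{2 A}{A - \frac{28}{-10 + A}} = 28 - \frac{8 A}{A - \frac{28}{-10 + A}}$)
$\frac{1}{P{\left(-25 \right)} + u{\left(K \right)}} = \frac{1}{\frac{4 \left(196 - 5 \left(-25\right)^{2} + 50 \left(-25\right)\right)}{28 - \left(-25\right)^{2} + 10 \left(-25\right)} - 15} = \frac{1}{\frac{4 \left(196 - 3125 - 1250\right)}{28 - 625 - 250} - 15} = \frac{1}{4 \frac{1}{-847} \left(-4179\right) - 15} = \frac{1}{4 \left(- \frac{1}{847}\right) \left(-4179\right) - 15} = \frac{1}{\frac{2388}{121} - 15} = \frac{1}{\frac{573}{121}} = \frac{121}{573}$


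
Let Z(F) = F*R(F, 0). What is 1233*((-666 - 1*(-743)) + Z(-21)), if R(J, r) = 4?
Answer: -8631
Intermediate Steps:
Z(F) = 4*F (Z(F) = F*4 = 4*F)
1233*((-666 - 1*(-743)) + Z(-21)) = 1233*((-666 - 1*(-743)) + 4*(-21)) = 1233*((-666 + 743) - 84) = 1233*(77 - 84) = 1233*(-7) = -8631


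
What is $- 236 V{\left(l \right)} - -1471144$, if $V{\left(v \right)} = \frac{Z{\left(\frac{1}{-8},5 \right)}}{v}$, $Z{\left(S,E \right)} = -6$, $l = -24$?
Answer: $1471085$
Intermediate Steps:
$V{\left(v \right)} = - \frac{6}{v}$
$- 236 V{\left(l \right)} - -1471144 = - 236 \left(- \frac{6}{-24}\right) - -1471144 = - 236 \left(\left(-6\right) \left(- \frac{1}{24}\right)\right) + 1471144 = \left(-236\right) \frac{1}{4} + 1471144 = -59 + 1471144 = 1471085$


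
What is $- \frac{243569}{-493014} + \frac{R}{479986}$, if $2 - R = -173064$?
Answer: $\frac{101116835479}{118319908902} \approx 0.85461$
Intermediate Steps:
$R = 173066$ ($R = 2 - -173064 = 2 + 173064 = 173066$)
$- \frac{243569}{-493014} + \frac{R}{479986} = - \frac{243569}{-493014} + \frac{173066}{479986} = \left(-243569\right) \left(- \frac{1}{493014}\right) + 173066 \cdot \frac{1}{479986} = \frac{243569}{493014} + \frac{86533}{239993} = \frac{101116835479}{118319908902}$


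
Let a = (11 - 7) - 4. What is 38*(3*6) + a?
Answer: 684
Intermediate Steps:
a = 0 (a = 4 - 4 = 0)
38*(3*6) + a = 38*(3*6) + 0 = 38*18 + 0 = 684 + 0 = 684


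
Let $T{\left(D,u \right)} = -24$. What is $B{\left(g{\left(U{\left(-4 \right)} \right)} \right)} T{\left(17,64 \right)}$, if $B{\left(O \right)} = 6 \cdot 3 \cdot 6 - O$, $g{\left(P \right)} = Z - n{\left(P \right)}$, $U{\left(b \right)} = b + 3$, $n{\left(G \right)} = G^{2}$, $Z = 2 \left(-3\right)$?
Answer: $-2760$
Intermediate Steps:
$Z = -6$
$U{\left(b \right)} = 3 + b$
$g{\left(P \right)} = -6 - P^{2}$
$B{\left(O \right)} = 108 - O$ ($B{\left(O \right)} = 18 \cdot 6 - O = 108 - O$)
$B{\left(g{\left(U{\left(-4 \right)} \right)} \right)} T{\left(17,64 \right)} = \left(108 - \left(-6 - \left(3 - 4\right)^{2}\right)\right) \left(-24\right) = \left(108 - \left(-6 - \left(-1\right)^{2}\right)\right) \left(-24\right) = \left(108 - \left(-6 - 1\right)\right) \left(-24\right) = \left(108 - -7\right) \left(-24\right) = \left(108 + 7\right) \left(-24\right) = 115 \left(-24\right) = -2760$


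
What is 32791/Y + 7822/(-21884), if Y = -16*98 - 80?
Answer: -182622225/9016208 ≈ -20.255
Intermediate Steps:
Y = -1648 (Y = -1568 - 80 = -1648)
32791/Y + 7822/(-21884) = 32791/(-1648) + 7822/(-21884) = 32791*(-1/1648) + 7822*(-1/21884) = -32791/1648 - 3911/10942 = -182622225/9016208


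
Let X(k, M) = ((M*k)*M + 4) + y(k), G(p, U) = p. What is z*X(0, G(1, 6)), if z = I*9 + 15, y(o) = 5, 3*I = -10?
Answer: -135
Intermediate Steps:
I = -10/3 (I = (1/3)*(-10) = -10/3 ≈ -3.3333)
z = -15 (z = -10/3*9 + 15 = -30 + 15 = -15)
X(k, M) = 9 + k*M**2 (X(k, M) = ((M*k)*M + 4) + 5 = (k*M**2 + 4) + 5 = (4 + k*M**2) + 5 = 9 + k*M**2)
z*X(0, G(1, 6)) = -15*(9 + 0*1**2) = -15*(9 + 0*1) = -15*(9 + 0) = -15*9 = -135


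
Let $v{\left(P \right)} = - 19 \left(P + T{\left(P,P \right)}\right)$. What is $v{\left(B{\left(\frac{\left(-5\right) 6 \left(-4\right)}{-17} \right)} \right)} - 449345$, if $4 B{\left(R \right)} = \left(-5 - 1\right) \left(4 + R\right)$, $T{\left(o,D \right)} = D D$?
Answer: $- \frac{130001495}{289} \approx -4.4983 \cdot 10^{5}$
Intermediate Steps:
$T{\left(o,D \right)} = D^{2}$
$B{\left(R \right)} = -6 - \frac{3 R}{2}$ ($B{\left(R \right)} = \frac{\left(-5 - 1\right) \left(4 + R\right)}{4} = \frac{\left(-6\right) \left(4 + R\right)}{4} = \frac{-24 - 6 R}{4} = -6 - \frac{3 R}{2}$)
$v{\left(P \right)} = - 19 P - 19 P^{2}$ ($v{\left(P \right)} = - 19 \left(P + P^{2}\right) = - 19 P - 19 P^{2}$)
$v{\left(B{\left(\frac{\left(-5\right) 6 \left(-4\right)}{-17} \right)} \right)} - 449345 = 19 \left(-6 - \frac{3 \frac{\left(-5\right) 6 \left(-4\right)}{-17}}{2}\right) \left(-1 - \left(-6 - \frac{3 \frac{\left(-5\right) 6 \left(-4\right)}{-17}}{2}\right)\right) - 449345 = 19 \left(-6 - \frac{3 \left(-30\right) \left(-4\right) \left(- \frac{1}{17}\right)}{2}\right) \left(-1 - \left(-6 - \frac{3 \left(-30\right) \left(-4\right) \left(- \frac{1}{17}\right)}{2}\right)\right) - 449345 = 19 \left(-6 - \frac{3 \cdot 120 \left(- \frac{1}{17}\right)}{2}\right) \left(-1 - \left(-6 - \frac{3 \cdot 120 \left(- \frac{1}{17}\right)}{2}\right)\right) - 449345 = 19 \left(-6 - - \frac{180}{17}\right) \left(-1 - \left(-6 - - \frac{180}{17}\right)\right) - 449345 = 19 \left(-6 + \frac{180}{17}\right) \left(-1 - \left(-6 + \frac{180}{17}\right)\right) - 449345 = 19 \cdot \frac{78}{17} \left(-1 - \frac{78}{17}\right) - 449345 = 19 \cdot \frac{78}{17} \left(- \frac{95}{17}\right) - 449345 = - \frac{140790}{289} - 449345 = - \frac{130001495}{289}$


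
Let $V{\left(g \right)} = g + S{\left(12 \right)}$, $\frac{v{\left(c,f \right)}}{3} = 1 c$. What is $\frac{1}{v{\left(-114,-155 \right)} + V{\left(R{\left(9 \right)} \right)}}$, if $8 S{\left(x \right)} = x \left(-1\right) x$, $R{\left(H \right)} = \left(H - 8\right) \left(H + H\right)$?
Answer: $- \frac{1}{342} \approx -0.002924$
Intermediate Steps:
$v{\left(c,f \right)} = 3 c$ ($v{\left(c,f \right)} = 3 \cdot 1 c = 3 c$)
$R{\left(H \right)} = 2 H \left(-8 + H\right)$ ($R{\left(H \right)} = \left(-8 + H\right) 2 H = 2 H \left(-8 + H\right)$)
$S{\left(x \right)} = - \frac{x^{2}}{8}$ ($S{\left(x \right)} = \frac{x \left(-1\right) x}{8} = \frac{- x x}{8} = \frac{\left(-1\right) x^{2}}{8} = - \frac{x^{2}}{8}$)
$V{\left(g \right)} = -18 + g$ ($V{\left(g \right)} = g - \frac{12^{2}}{8} = g - 18 = -18 + g$)
$\frac{1}{v{\left(-114,-155 \right)} + V{\left(R{\left(9 \right)} \right)}} = \frac{1}{3 \left(-114\right) - \left(18 - 18 \left(-8 + 9\right)\right)} = \frac{1}{-342 - \left(18 - 18\right)} = \frac{1}{-342 + \left(-18 + 18\right)} = \frac{1}{-342 + 0} = \frac{1}{-342} = - \frac{1}{342}$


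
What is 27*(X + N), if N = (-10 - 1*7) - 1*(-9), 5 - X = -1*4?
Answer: 27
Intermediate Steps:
X = 9 (X = 5 - (-1)*4 = 5 - 1*(-4) = 5 + 4 = 9)
N = -8 (N = (-10 - 7) + 9 = -17 + 9 = -8)
27*(X + N) = 27*(9 - 8) = 27*1 = 27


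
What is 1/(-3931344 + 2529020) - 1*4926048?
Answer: -6907915335553/1402324 ≈ -4.9260e+6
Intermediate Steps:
1/(-3931344 + 2529020) - 1*4926048 = 1/(-1402324) - 4926048 = -1/1402324 - 4926048 = -6907915335553/1402324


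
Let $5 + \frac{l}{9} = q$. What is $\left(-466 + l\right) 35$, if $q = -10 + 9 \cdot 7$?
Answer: $-1190$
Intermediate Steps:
$q = 53$ ($q = -10 + 63 = 53$)
$l = 432$ ($l = -45 + 9 \cdot 53 = -45 + 477 = 432$)
$\left(-466 + l\right) 35 = \left(-466 + 432\right) 35 = \left(-34\right) 35 = -1190$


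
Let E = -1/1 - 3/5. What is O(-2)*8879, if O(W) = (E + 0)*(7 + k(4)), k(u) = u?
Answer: -781352/5 ≈ -1.5627e+5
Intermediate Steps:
E = -8/5 (E = -1*1 - 3*1/5 = -1 - 3/5 = -8/5 ≈ -1.6000)
O(W) = -88/5 (O(W) = (-8/5 + 0)*(7 + 4) = -8/5*11 = -88/5)
O(-2)*8879 = -88/5*8879 = -781352/5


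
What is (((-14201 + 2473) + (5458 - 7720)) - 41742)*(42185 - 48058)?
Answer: 327314036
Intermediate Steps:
(((-14201 + 2473) + (5458 - 7720)) - 41742)*(42185 - 48058) = ((-11728 - 2262) - 41742)*(-5873) = (-13990 - 41742)*(-5873) = -55732*(-5873) = 327314036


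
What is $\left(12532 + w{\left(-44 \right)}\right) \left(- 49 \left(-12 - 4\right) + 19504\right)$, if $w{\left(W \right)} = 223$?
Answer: $258773440$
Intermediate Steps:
$\left(12532 + w{\left(-44 \right)}\right) \left(- 49 \left(-12 - 4\right) + 19504\right) = \left(12532 + 223\right) \left(- 49 \left(-12 - 4\right) + 19504\right) = 12755 \left(\left(-49\right) \left(-16\right) + 19504\right) = 12755 \left(784 + 19504\right) = 12755 \cdot 20288 = 258773440$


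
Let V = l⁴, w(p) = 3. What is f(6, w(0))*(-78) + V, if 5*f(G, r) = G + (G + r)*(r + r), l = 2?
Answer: -920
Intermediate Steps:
V = 16 (V = 2⁴ = 16)
f(G, r) = G/5 + 2*r*(G + r)/5 (f(G, r) = (G + (G + r)*(r + r))/5 = (G + (G + r)*(2*r))/5 = (G + 2*r*(G + r))/5 = G/5 + 2*r*(G + r)/5)
f(6, w(0))*(-78) + V = ((⅕)*6 + (⅖)*3² + (⅖)*6*3)*(-78) + 16 = (6/5 + (⅖)*9 + 36/5)*(-78) + 16 = (6/5 + 18/5 + 36/5)*(-78) + 16 = 12*(-78) + 16 = -936 + 16 = -920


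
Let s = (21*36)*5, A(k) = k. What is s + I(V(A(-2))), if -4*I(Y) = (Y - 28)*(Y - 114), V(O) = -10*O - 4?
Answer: 3486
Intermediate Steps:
s = 3780 (s = 756*5 = 3780)
V(O) = -4 - 10*O
I(Y) = -(-114 + Y)*(-28 + Y)/4 (I(Y) = -(Y - 28)*(Y - 114)/4 = -(-28 + Y)*(-114 + Y)/4 = -(-114 + Y)*(-28 + Y)/4)
s + I(V(A(-2))) = 3780 + (-798 - (-4 - 10*(-2))²/4 + 71*(-4 - 10*(-2))/2) = 3780 + (-798 - (-4 + 20)²/4 + 71*(-4 + 20)/2) = 3780 + (-798 - ¼*16² + (71/2)*16) = 3780 + (-798 - ¼*256 + 568) = 3780 + (-798 - 64 + 568) = 3780 - 294 = 3486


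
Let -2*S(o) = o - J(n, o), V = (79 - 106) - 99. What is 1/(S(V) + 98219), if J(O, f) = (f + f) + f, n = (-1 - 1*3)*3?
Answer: 1/98093 ≈ 1.0194e-5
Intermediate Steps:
V = -126 (V = -27 - 99 = -126)
n = -12 (n = (-1 - 3)*3 = -4*3 = -12)
J(O, f) = 3*f (J(O, f) = 2*f + f = 3*f)
S(o) = o (S(o) = -(o - 3*o)/2 = -(-1)*o = o)
1/(S(V) + 98219) = 1/(-126 + 98219) = 1/98093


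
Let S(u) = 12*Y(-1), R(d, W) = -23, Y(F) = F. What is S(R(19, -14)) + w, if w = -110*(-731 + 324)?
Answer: 44758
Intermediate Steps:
S(u) = -12 (S(u) = 12*(-1) = -12)
w = 44770 (w = -110*(-407) = 44770)
S(R(19, -14)) + w = -12 + 44770 = 44758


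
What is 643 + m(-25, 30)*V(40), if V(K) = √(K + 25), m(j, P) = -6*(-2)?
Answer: 643 + 12*√65 ≈ 739.75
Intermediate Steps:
m(j, P) = 12
V(K) = √(25 + K)
643 + m(-25, 30)*V(40) = 643 + 12*√(25 + 40) = 643 + 12*√65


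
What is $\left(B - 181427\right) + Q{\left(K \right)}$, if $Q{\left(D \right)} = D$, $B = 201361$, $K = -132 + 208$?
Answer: $20010$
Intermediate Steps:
$K = 76$
$\left(B - 181427\right) + Q{\left(K \right)} = \left(201361 - 181427\right) + 76 = 19934 + 76 = 20010$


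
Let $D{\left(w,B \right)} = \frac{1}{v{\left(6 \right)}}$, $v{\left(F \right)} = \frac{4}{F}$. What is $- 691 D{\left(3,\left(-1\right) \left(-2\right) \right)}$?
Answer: $- \frac{2073}{2} \approx -1036.5$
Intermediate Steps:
$D{\left(w,B \right)} = \frac{3}{2}$ ($D{\left(w,B \right)} = \frac{1}{4 \cdot \frac{1}{6}} = \frac{1}{\frac{2}{3}} = \frac{3}{2}$)
$- 691 D{\left(3,\left(-1\right) \left(-2\right) \right)} = \left(-691\right) \frac{3}{2} = - \frac{2073}{2}$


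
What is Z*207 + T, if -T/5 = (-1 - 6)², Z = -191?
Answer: -39782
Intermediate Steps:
T = -245 (T = -5*(-1 - 6)² = -5*(-7)² = -5*49 = -245)
Z*207 + T = -191*207 - 245 = -39537 - 245 = -39782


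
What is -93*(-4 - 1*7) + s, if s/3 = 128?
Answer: 1407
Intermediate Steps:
s = 384 (s = 3*128 = 384)
-93*(-4 - 1*7) + s = -93*(-4 - 1*7) + 384 = -93*(-4 - 7) + 384 = -93*(-11) + 384 = 1023 + 384 = 1407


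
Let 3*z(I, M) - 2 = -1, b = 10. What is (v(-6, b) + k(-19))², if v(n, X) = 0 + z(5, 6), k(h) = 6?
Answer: 361/9 ≈ 40.111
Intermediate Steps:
z(I, M) = ⅓ (z(I, M) = ⅔ + (⅓)*(-1) = ⅔ - ⅓ = ⅓)
v(n, X) = ⅓ (v(n, X) = 0 + ⅓ = ⅓)
(v(-6, b) + k(-19))² = (⅓ + 6)² = (19/3)² = 361/9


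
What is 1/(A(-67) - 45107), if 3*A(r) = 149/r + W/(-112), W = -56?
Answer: -134/6044415 ≈ -2.2169e-5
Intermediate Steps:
A(r) = 1/6 + 149/(3*r) (A(r) = (149/r - 56/(-112))/3 = (149/r - 56*(-1/112))/3 = (149/r + 1/2)/3 = (1/2 + 149/r)/3 = 1/6 + 149/(3*r))
1/(A(-67) - 45107) = 1/((1/6)*(298 - 67)/(-67) - 45107) = 1/((1/6)*(-1/67)*231 - 45107) = 1/(-77/134 - 45107) = 1/(-6044415/134) = -134/6044415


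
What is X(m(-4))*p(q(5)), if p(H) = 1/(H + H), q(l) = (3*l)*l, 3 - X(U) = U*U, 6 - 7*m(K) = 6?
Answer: 1/50 ≈ 0.020000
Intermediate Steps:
m(K) = 0 (m(K) = 6/7 - 1/7*6 = 6/7 - 6/7 = 0)
X(U) = 3 - U**2 (X(U) = 3 - U*U = 3 - U**2)
q(l) = 3*l**2
p(H) = 1/(2*H)
X(m(-4))*p(q(5)) = (3 - 1*0**2)*(1/(2*((3*5**2)))) = (3 - 1*0)*(1/(2*((3*25)))) = (3 + 0)*((1/2)/75) = 3*((1/2)*(1/75)) = 3*(1/150) = 1/50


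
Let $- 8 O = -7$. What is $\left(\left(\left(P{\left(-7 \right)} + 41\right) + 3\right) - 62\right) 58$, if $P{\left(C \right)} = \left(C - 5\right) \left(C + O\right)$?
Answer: $3219$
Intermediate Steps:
$O = \frac{7}{8}$ ($O = \left(- \frac{1}{8}\right) \left(-7\right) = \frac{7}{8} \approx 0.875$)
$P{\left(C \right)} = \left(-5 + C\right) \left(\frac{7}{8} + C\right)$ ($P{\left(C \right)} = \left(C - 5\right) \left(C + \frac{7}{8}\right) = \left(-5 + C\right) \left(\frac{7}{8} + C\right)$)
$\left(\left(\left(P{\left(-7 \right)} + 41\right) + 3\right) - 62\right) 58 = \left(\left(\left(\left(- \frac{35}{8} + \left(-7\right)^{2} - - \frac{231}{8}\right) + 41\right) + 3\right) - 62\right) 58 = \left(\left(\left(\left(- \frac{35}{8} + 49 + \frac{231}{8}\right) + 41\right) + 3\right) - 62\right) 58 = \left(\left(\left(\frac{147}{2} + 41\right) + 3\right) - 62\right) 58 = \left(\left(\frac{229}{2} + 3\right) - 62\right) 58 = \left(\frac{235}{2} - 62\right) 58 = \frac{111}{2} \cdot 58 = 3219$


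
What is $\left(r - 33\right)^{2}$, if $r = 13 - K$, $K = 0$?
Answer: $400$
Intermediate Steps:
$r = 13$ ($r = 13 - 0 = 13 + 0 = 13$)
$\left(r - 33\right)^{2} = \left(13 - 33\right)^{2} = \left(-20\right)^{2} = 400$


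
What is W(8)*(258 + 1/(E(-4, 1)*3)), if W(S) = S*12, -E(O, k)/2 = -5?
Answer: 123856/5 ≈ 24771.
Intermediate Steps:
E(O, k) = 10 (E(O, k) = -2*(-5) = 10)
W(S) = 12*S
W(8)*(258 + 1/(E(-4, 1)*3)) = (12*8)*(258 + 1/(10*3)) = 96*(258 + 1/30) = 96*(7741/30) = 123856/5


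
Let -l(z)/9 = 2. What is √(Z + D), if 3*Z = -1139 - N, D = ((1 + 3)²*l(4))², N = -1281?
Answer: √746922/3 ≈ 288.08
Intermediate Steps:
l(z) = -18 (l(z) = -9*2 = -18)
D = 82944 (D = ((1 + 3)²*(-18))² = (4²*(-18))² = (16*(-18))² = (-288)² = 82944)
Z = 142/3 (Z = (-1139 - 1*(-1281))/3 = (-1139 + 1281)/3 = (⅓)*142 = 142/3 ≈ 47.333)
√(Z + D) = √(142/3 + 82944) = √(248974/3) = √746922/3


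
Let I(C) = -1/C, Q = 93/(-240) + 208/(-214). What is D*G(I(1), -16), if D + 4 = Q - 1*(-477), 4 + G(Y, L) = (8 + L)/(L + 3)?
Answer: -44409673/27820 ≈ -1596.3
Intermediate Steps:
Q = -11637/8560 (Q = 93*(-1/240) + 208*(-1/214) = -31/80 - 104/107 = -11637/8560 ≈ -1.3595)
G(Y, L) = -4 + (8 + L)/(3 + L) (G(Y, L) = -4 + (8 + L)/(L + 3) = -4 + (8 + L)/(3 + L))
D = 4037243/8560 (D = -4 + (-11637/8560 - 1*(-477)) = -4 + (-11637/8560 + 477) = -4 + 4071483/8560 = 4037243/8560 ≈ 471.64)
D*G(I(1), -16) = 4037243*((-4 - 3*(-16))/(3 - 16))/8560 = 4037243*((-4 + 48)/(-13))/8560 = 4037243*(-1/13*44)/8560 = (4037243/8560)*(-44/13) = -44409673/27820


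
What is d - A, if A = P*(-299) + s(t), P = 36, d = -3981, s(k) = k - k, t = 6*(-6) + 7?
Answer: 6783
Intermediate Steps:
t = -29 (t = -36 + 7 = -29)
s(k) = 0
A = -10764 (A = 36*(-299) + 0 = -10764 + 0 = -10764)
d - A = -3981 - 1*(-10764) = -3981 + 10764 = 6783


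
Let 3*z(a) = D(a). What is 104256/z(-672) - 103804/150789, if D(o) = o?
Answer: -491997190/1055523 ≈ -466.12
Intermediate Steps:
z(a) = a/3
104256/z(-672) - 103804/150789 = 104256/(((⅓)*(-672))) - 103804/150789 = 104256/(-224) - 103804*1/150789 = 104256*(-1/224) - 103804/150789 = -3258/7 - 103804/150789 = -491997190/1055523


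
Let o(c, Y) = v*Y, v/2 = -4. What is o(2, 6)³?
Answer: -110592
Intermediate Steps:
v = -8 (v = 2*(-4) = -8)
o(c, Y) = -8*Y
o(2, 6)³ = (-8*6)³ = (-48)³ = -110592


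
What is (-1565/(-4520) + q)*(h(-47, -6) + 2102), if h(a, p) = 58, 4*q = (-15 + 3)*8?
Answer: -5773410/113 ≈ -51092.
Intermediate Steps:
q = -24 (q = ((-15 + 3)*8)/4 = (-12*8)/4 = (1/4)*(-96) = -24)
(-1565/(-4520) + q)*(h(-47, -6) + 2102) = (-1565/(-4520) - 24)*(58 + 2102) = (-1565*(-1/4520) - 24)*2160 = (313/904 - 24)*2160 = -21383/904*2160 = -5773410/113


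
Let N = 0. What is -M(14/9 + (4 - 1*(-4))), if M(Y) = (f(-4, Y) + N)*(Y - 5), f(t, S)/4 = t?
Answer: 656/9 ≈ 72.889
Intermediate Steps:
f(t, S) = 4*t
M(Y) = 80 - 16*Y (M(Y) = (4*(-4) + 0)*(Y - 5) = (-16 + 0)*(-5 + Y) = -16*(-5 + Y) = 80 - 16*Y)
-M(14/9 + (4 - 1*(-4))) = -(80 - 16*(14/9 + (4 - 1*(-4)))) = -(80 - 16*(14*(⅑) + (4 + 4))) = -(80 - 16*(14/9 + 8)) = -(80 - 16*86/9) = -(80 - 1376/9) = -1*(-656/9) = 656/9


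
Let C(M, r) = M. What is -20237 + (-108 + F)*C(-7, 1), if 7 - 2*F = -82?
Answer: -39585/2 ≈ -19793.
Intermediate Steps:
F = 89/2 (F = 7/2 - ½*(-82) = 7/2 + 41 = 89/2 ≈ 44.500)
-20237 + (-108 + F)*C(-7, 1) = -20237 + (-108 + 89/2)*(-7) = -20237 - 127/2*(-7) = -20237 + 889/2 = -39585/2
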